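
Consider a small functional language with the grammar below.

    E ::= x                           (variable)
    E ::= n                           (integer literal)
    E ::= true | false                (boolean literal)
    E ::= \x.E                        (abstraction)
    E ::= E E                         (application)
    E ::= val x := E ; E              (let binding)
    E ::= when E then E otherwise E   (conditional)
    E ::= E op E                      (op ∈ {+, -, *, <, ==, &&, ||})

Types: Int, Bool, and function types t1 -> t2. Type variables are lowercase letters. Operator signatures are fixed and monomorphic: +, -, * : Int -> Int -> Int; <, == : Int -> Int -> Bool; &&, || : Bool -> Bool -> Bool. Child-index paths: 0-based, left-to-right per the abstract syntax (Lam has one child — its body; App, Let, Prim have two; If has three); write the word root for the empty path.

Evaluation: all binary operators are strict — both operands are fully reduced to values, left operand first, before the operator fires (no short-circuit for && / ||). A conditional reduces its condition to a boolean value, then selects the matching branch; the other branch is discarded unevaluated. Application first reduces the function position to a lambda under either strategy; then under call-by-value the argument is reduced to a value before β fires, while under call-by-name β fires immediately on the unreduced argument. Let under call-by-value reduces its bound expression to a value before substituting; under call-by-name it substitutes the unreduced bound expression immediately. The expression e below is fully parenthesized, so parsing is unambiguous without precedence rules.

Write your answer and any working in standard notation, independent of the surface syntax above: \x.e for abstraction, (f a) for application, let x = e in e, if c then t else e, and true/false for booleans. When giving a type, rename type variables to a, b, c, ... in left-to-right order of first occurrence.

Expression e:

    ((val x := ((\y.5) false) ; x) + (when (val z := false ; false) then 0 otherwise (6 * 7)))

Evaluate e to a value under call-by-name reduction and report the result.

Answer: 47

Working:
step 0: ((let x = ((\y.5) false) in x) + (if (let z = false in false) then 0 else (6 * 7)))
step 1: [let@0] (((\y.5) false) + (if (let z = false in false) then 0 else (6 * 7)))
step 2: [beta@0] (5 + (if (let z = false in false) then 0 else (6 * 7)))
step 3: [let@1.0] (5 + (if false then 0 else (6 * 7)))
step 4: [if@1] (5 + (6 * 7))
step 5: [delta@1] (5 + 42)
step 6: [delta@root] 47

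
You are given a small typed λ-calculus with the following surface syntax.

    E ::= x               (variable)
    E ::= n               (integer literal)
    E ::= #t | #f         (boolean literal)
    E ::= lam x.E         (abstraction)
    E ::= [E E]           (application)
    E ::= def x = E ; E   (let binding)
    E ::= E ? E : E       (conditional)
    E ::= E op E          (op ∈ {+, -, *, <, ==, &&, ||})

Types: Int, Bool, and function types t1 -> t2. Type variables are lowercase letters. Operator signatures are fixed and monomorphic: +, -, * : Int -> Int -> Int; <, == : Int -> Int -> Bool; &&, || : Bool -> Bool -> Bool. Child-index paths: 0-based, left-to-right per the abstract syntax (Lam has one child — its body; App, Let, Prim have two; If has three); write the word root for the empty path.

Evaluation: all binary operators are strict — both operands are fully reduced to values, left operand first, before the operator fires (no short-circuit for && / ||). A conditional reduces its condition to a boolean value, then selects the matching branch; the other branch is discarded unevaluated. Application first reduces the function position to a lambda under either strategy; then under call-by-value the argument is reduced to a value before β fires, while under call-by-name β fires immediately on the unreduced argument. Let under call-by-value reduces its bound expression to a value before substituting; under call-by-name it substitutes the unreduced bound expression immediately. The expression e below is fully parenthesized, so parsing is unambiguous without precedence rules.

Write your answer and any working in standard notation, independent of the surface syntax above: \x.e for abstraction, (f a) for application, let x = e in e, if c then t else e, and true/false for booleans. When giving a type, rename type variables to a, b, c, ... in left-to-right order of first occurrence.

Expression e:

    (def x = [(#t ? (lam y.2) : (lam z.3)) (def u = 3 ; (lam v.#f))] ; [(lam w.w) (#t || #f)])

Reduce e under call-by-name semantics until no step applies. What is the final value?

Derivation:
step 0: (let x = ((if true then (\y.2) else (\z.3)) (let u = 3 in (\v.false))) in ((\w.w) (true || false)))
step 1: [let@root] ((\w.w) (true || false))
step 2: [beta@root] (true || false)
step 3: [delta@root] true

Answer: true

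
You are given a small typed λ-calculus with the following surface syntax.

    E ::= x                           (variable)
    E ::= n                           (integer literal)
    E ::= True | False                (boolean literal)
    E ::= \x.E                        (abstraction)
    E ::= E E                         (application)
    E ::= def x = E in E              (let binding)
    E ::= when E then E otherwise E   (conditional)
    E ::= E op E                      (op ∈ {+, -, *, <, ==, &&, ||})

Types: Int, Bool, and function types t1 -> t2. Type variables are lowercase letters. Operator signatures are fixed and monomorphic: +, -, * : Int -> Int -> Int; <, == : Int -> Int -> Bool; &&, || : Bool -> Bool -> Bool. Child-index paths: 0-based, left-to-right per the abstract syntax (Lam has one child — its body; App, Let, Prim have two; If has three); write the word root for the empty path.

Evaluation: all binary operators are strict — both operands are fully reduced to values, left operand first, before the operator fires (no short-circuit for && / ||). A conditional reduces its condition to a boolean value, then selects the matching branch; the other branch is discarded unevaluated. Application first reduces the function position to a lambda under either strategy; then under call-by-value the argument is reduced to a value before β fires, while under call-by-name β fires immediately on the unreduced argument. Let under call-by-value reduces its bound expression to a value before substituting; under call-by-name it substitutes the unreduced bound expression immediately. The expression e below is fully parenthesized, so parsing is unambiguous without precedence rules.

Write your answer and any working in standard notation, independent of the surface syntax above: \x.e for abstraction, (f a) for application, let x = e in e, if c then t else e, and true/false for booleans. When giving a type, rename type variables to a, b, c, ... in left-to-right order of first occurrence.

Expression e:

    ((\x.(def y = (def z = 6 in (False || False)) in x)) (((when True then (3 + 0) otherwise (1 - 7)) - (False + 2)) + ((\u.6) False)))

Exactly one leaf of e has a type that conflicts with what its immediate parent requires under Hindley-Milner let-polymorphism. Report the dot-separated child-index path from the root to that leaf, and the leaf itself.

Answer: 1.0.1.0 : false

Derivation:
let z : Int
  unify Bool ~ Bool
  unify Bool ~ Bool
let y : Bool
x : a
\x._ : a -> a
  unify Bool ~ Bool
  unify Int ~ Int
  unify Int ~ Int
  unify Int ~ Int
  unify Int ~ Int
  unify Int ~ Int
  unify Int ~ Int
  unify Bool ~ Int
  FAIL: mismatch Bool ~ Int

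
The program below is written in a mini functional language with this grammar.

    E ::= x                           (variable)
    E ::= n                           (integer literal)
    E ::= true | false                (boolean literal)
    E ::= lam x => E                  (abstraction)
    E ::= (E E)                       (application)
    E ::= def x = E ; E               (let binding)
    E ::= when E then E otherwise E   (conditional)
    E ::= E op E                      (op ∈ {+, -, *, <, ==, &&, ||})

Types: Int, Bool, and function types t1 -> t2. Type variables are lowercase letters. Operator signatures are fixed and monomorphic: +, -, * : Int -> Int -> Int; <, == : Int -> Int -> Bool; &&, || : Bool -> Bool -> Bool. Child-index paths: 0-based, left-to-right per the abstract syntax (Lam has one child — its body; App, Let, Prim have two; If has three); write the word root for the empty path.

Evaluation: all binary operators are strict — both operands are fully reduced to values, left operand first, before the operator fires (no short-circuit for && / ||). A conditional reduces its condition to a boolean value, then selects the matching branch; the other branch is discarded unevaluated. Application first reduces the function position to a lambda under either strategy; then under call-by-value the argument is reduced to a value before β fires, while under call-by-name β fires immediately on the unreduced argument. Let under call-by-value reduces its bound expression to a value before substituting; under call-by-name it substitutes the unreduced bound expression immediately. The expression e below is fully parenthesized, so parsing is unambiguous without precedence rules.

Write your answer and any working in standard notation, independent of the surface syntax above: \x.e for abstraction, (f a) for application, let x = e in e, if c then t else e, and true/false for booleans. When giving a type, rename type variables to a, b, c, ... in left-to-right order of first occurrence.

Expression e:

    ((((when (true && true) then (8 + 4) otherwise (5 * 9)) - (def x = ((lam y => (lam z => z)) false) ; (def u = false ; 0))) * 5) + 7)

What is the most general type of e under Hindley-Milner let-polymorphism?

Trace:
  unify Bool ~ Bool
  unify Bool ~ Bool
  unify Bool ~ Bool
  unify Int ~ Int
  unify Int ~ Int
  unify Int ~ Int
  unify Int ~ Int
  unify Int ~ Int
  unify Int ~ Int
z : b
\z._ : b -> b
\y._ : a -> b -> b
  unify a -> b -> b ~ Bool -> c
  unify a ~ Bool
  unify b -> b ~ c
_ _ : b -> b
let x : forall. b -> b
let u : Bool
  unify Int ~ Int
  unify Int ~ Int
  unify Int ~ Int
  unify Int ~ Int
  unify Int ~ Int

Answer: Int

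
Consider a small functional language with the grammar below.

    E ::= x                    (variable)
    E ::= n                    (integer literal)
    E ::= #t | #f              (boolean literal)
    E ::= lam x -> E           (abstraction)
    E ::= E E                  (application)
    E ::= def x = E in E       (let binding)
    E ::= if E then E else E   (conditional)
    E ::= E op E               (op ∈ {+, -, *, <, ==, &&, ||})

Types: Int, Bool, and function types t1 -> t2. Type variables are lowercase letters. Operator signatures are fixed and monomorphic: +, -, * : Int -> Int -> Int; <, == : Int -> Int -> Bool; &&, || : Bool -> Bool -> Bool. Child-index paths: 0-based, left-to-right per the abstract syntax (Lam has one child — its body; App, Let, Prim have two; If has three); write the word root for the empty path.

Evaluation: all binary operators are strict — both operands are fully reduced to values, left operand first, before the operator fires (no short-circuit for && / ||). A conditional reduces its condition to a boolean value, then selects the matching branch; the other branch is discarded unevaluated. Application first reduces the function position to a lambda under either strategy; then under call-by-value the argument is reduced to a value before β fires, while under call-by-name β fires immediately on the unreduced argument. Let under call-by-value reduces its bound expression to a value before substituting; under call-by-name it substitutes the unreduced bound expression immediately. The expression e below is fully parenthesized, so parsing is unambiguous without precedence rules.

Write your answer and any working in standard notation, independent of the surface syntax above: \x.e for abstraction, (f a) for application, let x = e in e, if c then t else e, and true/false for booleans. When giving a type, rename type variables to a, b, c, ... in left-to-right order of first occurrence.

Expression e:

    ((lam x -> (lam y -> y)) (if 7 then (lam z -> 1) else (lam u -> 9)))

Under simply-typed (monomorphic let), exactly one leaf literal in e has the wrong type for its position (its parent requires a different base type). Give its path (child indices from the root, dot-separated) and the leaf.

Answer: 1.0 : 7

Derivation:
y : b
\y._ : b -> b
\x._ : a -> b -> b
  unify Int ~ Bool
  FAIL: mismatch Int ~ Bool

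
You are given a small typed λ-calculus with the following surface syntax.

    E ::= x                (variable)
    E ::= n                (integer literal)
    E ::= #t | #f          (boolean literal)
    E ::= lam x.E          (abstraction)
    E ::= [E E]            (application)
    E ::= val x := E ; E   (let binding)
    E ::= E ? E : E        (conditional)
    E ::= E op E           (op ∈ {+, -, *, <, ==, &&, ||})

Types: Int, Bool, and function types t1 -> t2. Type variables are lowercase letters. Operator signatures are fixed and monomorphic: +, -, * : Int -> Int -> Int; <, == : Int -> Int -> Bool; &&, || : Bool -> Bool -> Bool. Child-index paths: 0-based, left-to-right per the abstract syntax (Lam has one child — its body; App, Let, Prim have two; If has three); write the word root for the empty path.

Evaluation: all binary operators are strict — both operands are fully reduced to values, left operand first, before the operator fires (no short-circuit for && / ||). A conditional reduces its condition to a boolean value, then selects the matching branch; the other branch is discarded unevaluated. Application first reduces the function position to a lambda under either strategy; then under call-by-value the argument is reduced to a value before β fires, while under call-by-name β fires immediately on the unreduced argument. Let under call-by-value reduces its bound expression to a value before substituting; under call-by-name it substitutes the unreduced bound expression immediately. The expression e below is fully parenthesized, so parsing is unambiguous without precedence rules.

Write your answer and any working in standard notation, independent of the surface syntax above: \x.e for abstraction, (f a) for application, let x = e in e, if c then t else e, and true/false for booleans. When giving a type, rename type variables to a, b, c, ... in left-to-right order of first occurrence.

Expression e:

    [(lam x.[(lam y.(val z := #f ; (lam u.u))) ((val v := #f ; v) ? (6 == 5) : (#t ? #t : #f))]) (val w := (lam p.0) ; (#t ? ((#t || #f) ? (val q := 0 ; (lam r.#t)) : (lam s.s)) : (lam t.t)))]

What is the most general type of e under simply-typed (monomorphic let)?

Trace:
let z : Bool
u : c
\u._ : c -> c
\y._ : b -> c -> c
let v : Bool
v : Bool
  unify Bool ~ Bool
  unify Int ~ Int
  unify Int ~ Int
  unify Bool ~ Bool
  unify Bool ~ Bool
  unify Bool ~ Bool
  unify b -> c -> c ~ Bool -> d
  unify b ~ Bool
  unify c -> c ~ d
_ _ : c -> c
\x._ : a -> c -> c
\p._ : e -> Int
let w : e -> Int
  unify Bool ~ Bool
  unify Bool ~ Bool
  unify Bool ~ Bool
  unify Bool ~ Bool
let q : Int
\r._ : f -> Bool
s : g
\s._ : g -> g
  unify f -> Bool ~ g -> g
  unify f ~ g
  unify Bool ~ g
t : h
\t._ : h -> h
  unify Bool -> Bool ~ h -> h
  unify Bool ~ h
  unify Bool ~ Bool
  unify a -> c -> c ~ (Bool -> Bool) -> i
  unify a ~ Bool -> Bool
  unify c -> c ~ i
_ _ : c -> c

Answer: a -> a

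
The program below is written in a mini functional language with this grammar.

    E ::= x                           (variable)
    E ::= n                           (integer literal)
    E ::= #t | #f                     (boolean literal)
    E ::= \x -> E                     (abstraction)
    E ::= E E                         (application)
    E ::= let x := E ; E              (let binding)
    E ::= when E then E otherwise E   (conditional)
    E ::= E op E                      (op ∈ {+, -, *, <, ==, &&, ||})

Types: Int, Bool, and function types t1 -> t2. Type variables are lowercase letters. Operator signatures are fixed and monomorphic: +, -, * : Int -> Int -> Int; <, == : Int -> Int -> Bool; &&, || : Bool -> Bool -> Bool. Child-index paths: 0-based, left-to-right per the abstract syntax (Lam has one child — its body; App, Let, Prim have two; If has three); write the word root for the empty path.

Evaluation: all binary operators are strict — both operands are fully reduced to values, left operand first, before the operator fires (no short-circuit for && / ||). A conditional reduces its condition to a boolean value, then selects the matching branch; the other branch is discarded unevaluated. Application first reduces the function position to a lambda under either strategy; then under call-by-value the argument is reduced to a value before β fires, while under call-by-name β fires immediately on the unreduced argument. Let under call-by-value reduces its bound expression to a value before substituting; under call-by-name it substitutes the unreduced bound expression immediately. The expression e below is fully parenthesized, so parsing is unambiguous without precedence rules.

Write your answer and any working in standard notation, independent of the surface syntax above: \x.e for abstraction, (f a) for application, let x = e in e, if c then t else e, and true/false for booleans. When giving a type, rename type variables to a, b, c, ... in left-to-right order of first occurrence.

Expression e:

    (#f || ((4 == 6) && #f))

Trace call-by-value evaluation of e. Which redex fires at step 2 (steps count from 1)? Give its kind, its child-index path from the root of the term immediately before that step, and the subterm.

Answer: delta at 1 : (false && false)

Derivation:
step 0: (false || ((4 == 6) && false))
step 1: [delta@1.0] (false || (false && false))
step 2: [delta@1] (false || false)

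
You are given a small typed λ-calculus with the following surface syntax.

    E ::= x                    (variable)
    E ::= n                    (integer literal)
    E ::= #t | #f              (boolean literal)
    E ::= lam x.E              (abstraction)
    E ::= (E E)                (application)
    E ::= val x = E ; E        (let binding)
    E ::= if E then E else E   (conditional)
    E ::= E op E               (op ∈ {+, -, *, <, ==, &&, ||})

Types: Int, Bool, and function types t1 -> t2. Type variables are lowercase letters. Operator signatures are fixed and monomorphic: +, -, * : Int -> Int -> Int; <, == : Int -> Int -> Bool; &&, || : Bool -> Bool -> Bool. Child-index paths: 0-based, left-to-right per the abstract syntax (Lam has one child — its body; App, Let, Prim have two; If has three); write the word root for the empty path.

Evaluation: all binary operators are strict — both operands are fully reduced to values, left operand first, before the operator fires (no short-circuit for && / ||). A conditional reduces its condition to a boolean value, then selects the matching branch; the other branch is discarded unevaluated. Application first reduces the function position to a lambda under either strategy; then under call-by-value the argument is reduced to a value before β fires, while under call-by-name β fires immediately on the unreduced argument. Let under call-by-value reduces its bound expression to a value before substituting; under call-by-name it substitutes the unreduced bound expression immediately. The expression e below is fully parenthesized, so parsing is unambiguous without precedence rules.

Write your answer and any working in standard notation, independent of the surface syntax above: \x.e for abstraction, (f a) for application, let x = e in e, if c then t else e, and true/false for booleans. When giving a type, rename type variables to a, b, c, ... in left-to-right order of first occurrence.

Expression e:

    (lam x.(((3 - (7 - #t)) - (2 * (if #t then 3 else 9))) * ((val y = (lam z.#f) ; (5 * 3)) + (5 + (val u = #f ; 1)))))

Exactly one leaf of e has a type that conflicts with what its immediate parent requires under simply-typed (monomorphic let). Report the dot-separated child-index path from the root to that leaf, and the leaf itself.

Working:
  unify Int ~ Int
  unify Int ~ Int
  unify Bool ~ Int
  FAIL: mismatch Bool ~ Int

Answer: 0.0.0.1.1 : true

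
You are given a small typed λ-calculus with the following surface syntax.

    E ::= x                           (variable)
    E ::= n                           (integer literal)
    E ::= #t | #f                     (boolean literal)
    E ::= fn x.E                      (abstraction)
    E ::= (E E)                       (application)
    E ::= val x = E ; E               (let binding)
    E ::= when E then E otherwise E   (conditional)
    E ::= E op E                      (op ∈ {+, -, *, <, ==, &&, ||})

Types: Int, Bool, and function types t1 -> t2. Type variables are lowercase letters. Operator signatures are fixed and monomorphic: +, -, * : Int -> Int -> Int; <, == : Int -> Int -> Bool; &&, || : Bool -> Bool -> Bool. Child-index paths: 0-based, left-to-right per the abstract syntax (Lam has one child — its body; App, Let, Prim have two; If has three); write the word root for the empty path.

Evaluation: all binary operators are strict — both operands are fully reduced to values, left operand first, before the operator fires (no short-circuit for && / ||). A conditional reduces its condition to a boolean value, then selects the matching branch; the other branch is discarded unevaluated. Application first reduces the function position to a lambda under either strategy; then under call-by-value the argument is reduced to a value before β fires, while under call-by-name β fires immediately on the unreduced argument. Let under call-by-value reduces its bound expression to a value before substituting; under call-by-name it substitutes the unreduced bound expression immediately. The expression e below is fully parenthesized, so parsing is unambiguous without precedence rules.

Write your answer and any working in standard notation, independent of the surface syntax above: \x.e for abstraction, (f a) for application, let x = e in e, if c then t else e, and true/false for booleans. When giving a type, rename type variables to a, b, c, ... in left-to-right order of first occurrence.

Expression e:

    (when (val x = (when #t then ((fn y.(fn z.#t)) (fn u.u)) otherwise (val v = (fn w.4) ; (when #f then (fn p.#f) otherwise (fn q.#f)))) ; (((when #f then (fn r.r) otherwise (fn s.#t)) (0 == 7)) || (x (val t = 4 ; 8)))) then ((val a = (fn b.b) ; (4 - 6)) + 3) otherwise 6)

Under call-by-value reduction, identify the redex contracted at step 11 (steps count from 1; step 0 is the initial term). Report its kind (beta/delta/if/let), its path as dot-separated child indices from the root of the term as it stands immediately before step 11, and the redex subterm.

Answer: let at 0 : (let a = (\b.b) in (4 - 6))

Working:
step 0: (if (let x = (if true then ((\y.(\z.true)) (\u.u)) else (let v = (\w.4) in (if false then (\p.false) else (\q.false)))) in (((if false then (\r.r) else (\s.true)) (0 == 7)) || (x (let t = 4 in 8)))) then ((let a = (\b.b) in (4 - 6)) + 3) else 6)
step 1: [if@0.0] (if (let x = ((\y.(\z.true)) (\u.u)) in (((if false then (\r.r) else (\s.true)) (0 == 7)) || (x (let t = 4 in 8)))) then ((let a = (\b.b) in (4 - 6)) + 3) else 6)
step 2: [beta@0.0] (if (let x = (\z.true) in (((if false then (\r.r) else (\s.true)) (0 == 7)) || (x (let t = 4 in 8)))) then ((let a = (\b.b) in (4 - 6)) + 3) else 6)
step 3: [let@0] (if (((if false then (\r.r) else (\s.true)) (0 == 7)) || ((\z.true) (let t = 4 in 8))) then ((let a = (\b.b) in (4 - 6)) + 3) else 6)
step 4: [if@0.0.0] (if (((\s.true) (0 == 7)) || ((\z.true) (let t = 4 in 8))) then ((let a = (\b.b) in (4 - 6)) + 3) else 6)
step 5: [delta@0.0.1] (if (((\s.true) false) || ((\z.true) (let t = 4 in 8))) then ((let a = (\b.b) in (4 - 6)) + 3) else 6)
step 6: [beta@0.0] (if (true || ((\z.true) (let t = 4 in 8))) then ((let a = (\b.b) in (4 - 6)) + 3) else 6)
step 7: [let@0.1.1] (if (true || ((\z.true) 8)) then ((let a = (\b.b) in (4 - 6)) + 3) else 6)
step 8: [beta@0.1] (if (true || true) then ((let a = (\b.b) in (4 - 6)) + 3) else 6)
step 9: [delta@0] (if true then ((let a = (\b.b) in (4 - 6)) + 3) else 6)
step 10: [if@root] ((let a = (\b.b) in (4 - 6)) + 3)
step 11: [let@0] ((4 - 6) + 3)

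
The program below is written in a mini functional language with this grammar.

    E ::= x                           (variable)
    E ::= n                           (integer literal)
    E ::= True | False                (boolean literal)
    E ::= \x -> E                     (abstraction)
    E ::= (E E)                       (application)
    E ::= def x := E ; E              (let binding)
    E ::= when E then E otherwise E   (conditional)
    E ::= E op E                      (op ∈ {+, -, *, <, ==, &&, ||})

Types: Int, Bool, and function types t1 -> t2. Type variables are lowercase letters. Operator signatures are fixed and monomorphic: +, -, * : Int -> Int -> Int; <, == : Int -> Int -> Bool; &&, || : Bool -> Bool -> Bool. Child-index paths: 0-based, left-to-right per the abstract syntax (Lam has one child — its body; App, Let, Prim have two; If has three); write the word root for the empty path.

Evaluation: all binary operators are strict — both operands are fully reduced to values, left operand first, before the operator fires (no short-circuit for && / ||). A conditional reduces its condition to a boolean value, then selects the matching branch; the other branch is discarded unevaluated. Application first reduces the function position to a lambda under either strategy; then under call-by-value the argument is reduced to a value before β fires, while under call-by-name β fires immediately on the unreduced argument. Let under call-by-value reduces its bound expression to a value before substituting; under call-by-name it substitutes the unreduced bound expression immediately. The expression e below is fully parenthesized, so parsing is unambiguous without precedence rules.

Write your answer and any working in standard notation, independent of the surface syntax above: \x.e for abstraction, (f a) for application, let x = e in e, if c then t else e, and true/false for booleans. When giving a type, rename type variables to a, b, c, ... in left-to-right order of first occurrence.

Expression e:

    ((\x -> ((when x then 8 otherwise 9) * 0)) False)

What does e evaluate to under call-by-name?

Working:
step 0: ((\x.((if x then 8 else 9) * 0)) false)
step 1: [beta@root] ((if false then 8 else 9) * 0)
step 2: [if@0] (9 * 0)
step 3: [delta@root] 0

Answer: 0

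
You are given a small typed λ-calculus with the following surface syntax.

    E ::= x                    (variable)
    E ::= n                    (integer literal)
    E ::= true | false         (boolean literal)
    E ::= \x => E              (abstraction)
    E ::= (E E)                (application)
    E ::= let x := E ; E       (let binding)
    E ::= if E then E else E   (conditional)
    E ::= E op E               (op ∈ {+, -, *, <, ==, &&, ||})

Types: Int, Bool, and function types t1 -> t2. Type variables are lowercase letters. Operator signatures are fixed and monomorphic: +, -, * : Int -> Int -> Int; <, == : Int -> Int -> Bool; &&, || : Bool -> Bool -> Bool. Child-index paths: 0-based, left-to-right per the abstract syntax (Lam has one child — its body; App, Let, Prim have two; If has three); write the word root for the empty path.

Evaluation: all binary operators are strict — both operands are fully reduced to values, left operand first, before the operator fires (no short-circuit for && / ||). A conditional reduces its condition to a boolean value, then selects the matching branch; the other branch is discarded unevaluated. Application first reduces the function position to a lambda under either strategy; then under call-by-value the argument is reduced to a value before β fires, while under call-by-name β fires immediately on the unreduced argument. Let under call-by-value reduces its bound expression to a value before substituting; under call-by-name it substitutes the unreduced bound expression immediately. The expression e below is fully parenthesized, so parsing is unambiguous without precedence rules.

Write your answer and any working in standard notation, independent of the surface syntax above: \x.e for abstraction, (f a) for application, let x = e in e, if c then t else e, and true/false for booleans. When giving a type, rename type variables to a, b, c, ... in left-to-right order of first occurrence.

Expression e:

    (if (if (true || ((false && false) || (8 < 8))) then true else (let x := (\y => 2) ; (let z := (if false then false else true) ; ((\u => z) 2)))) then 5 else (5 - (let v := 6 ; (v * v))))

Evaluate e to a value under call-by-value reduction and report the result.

Working:
step 0: (if (if (true || ((false && false) || (8 < 8))) then true else (let x = (\y.2) in (let z = (if false then false else true) in ((\u.z) 2)))) then 5 else (5 - (let v = 6 in (v * v))))
step 1: [delta@0.0.1.0] (if (if (true || (false || (8 < 8))) then true else (let x = (\y.2) in (let z = (if false then false else true) in ((\u.z) 2)))) then 5 else (5 - (let v = 6 in (v * v))))
step 2: [delta@0.0.1.1] (if (if (true || (false || false)) then true else (let x = (\y.2) in (let z = (if false then false else true) in ((\u.z) 2)))) then 5 else (5 - (let v = 6 in (v * v))))
step 3: [delta@0.0.1] (if (if (true || false) then true else (let x = (\y.2) in (let z = (if false then false else true) in ((\u.z) 2)))) then 5 else (5 - (let v = 6 in (v * v))))
step 4: [delta@0.0] (if (if true then true else (let x = (\y.2) in (let z = (if false then false else true) in ((\u.z) 2)))) then 5 else (5 - (let v = 6 in (v * v))))
step 5: [if@0] (if true then 5 else (5 - (let v = 6 in (v * v))))
step 6: [if@root] 5

Answer: 5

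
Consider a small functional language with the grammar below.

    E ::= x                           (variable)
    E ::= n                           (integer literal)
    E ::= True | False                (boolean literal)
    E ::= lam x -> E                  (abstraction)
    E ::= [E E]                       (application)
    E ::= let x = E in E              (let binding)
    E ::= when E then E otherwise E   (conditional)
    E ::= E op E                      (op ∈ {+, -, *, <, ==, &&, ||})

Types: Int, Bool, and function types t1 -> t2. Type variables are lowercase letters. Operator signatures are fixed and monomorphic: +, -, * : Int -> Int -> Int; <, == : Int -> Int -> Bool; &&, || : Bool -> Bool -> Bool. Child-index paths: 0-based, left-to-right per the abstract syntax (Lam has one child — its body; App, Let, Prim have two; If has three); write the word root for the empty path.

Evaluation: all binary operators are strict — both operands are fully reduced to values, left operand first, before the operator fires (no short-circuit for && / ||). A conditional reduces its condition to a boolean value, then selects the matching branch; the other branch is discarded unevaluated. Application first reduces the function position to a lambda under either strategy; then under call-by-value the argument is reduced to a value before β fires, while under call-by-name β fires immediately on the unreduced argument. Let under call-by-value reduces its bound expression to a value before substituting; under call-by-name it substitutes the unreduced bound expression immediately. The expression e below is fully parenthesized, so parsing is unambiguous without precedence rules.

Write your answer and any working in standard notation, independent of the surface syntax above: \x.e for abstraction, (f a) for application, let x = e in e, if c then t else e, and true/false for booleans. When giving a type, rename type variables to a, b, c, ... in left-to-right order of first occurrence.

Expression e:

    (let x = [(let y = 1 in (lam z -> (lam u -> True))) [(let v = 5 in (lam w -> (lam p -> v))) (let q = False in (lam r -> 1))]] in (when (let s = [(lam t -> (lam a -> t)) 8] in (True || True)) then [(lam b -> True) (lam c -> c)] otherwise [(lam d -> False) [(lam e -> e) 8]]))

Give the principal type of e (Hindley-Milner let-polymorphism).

Working:
let y : Int
\u._ : b -> Bool
\z._ : a -> b -> Bool
let v : Int
v : Int
\p._ : d -> Int
\w._ : c -> d -> Int
let q : Bool
\r._ : e -> Int
  unify c -> d -> Int ~ (e -> Int) -> f
  unify c ~ e -> Int
  unify d -> Int ~ f
_ _ : d -> Int
  unify a -> b -> Bool ~ (d -> Int) -> g
  unify a ~ d -> Int
  unify b -> Bool ~ g
_ _ : b -> Bool
let x : forall. b -> Bool
t : h
\a._ : i -> h
\t._ : h -> i -> h
  unify h -> i -> h ~ Int -> j
  unify h ~ Int
  unify i -> Int ~ j
_ _ : i -> Int
let s : forall. i -> Int
  unify Bool ~ Bool
  unify Bool ~ Bool
  unify Bool ~ Bool
\b._ : k -> Bool
c : l
\c._ : l -> l
  unify k -> Bool ~ (l -> l) -> m
  unify k ~ l -> l
  unify Bool ~ m
_ _ : Bool
\d._ : n -> Bool
e : o
\e._ : o -> o
  unify o -> o ~ Int -> p
  unify o ~ Int
  unify Int ~ p
_ _ : Int
  unify n -> Bool ~ Int -> q
  unify n ~ Int
  unify Bool ~ q
_ _ : Bool
  unify Bool ~ Bool

Answer: Bool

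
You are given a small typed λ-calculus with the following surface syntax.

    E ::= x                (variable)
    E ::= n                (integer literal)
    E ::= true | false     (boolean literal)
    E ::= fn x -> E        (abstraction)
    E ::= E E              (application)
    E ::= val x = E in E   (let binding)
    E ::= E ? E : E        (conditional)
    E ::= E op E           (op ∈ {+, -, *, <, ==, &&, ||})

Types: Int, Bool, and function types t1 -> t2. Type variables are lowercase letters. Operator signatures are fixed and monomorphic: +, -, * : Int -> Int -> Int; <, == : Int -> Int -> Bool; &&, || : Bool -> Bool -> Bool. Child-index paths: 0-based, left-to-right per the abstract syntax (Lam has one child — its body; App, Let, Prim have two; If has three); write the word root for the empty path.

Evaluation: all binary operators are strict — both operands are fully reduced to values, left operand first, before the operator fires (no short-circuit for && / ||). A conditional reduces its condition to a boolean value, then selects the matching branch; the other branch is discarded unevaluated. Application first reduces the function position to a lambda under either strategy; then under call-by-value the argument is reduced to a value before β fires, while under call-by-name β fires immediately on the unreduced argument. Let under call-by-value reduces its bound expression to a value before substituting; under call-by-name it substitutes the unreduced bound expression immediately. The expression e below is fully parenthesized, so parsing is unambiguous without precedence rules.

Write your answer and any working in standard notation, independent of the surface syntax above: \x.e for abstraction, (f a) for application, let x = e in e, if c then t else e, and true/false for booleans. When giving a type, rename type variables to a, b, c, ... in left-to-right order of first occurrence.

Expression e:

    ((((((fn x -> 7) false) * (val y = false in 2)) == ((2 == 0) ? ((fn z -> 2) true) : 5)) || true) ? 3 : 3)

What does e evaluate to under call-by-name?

Working:
step 0: (if (((((\x.7) false) * (let y = false in 2)) == (if (2 == 0) then ((\z.2) true) else 5)) || true) then 3 else 3)
step 1: [beta@0.0.0.0] (if (((7 * (let y = false in 2)) == (if (2 == 0) then ((\z.2) true) else 5)) || true) then 3 else 3)
step 2: [let@0.0.0.1] (if (((7 * 2) == (if (2 == 0) then ((\z.2) true) else 5)) || true) then 3 else 3)
step 3: [delta@0.0.0] (if ((14 == (if (2 == 0) then ((\z.2) true) else 5)) || true) then 3 else 3)
step 4: [delta@0.0.1.0] (if ((14 == (if false then ((\z.2) true) else 5)) || true) then 3 else 3)
step 5: [if@0.0.1] (if ((14 == 5) || true) then 3 else 3)
step 6: [delta@0.0] (if (false || true) then 3 else 3)
step 7: [delta@0] (if true then 3 else 3)
step 8: [if@root] 3

Answer: 3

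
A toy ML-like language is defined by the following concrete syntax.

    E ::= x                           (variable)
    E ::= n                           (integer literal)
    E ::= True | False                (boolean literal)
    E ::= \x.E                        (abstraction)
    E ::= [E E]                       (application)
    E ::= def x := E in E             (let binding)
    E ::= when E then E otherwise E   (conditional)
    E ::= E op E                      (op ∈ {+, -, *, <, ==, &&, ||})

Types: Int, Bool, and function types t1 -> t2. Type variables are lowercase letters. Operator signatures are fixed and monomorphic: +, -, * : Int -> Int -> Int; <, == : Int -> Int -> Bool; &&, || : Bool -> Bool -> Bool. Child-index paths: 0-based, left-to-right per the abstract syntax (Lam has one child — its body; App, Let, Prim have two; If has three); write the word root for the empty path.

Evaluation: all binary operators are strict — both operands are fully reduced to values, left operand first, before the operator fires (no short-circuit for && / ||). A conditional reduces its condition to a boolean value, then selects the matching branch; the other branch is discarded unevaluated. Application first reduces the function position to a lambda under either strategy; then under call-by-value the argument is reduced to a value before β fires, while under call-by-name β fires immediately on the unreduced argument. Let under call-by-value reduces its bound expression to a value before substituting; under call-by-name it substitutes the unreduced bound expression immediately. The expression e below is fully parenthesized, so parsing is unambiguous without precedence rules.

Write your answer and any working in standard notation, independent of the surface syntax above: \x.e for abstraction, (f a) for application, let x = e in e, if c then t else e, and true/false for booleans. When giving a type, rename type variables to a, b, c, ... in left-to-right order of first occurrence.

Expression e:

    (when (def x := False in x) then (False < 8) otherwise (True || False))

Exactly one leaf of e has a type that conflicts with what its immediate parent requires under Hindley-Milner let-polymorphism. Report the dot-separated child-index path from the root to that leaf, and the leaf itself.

Working:
let x : Bool
x : Bool
  unify Bool ~ Bool
  unify Bool ~ Int
  FAIL: mismatch Bool ~ Int

Answer: 1.0 : false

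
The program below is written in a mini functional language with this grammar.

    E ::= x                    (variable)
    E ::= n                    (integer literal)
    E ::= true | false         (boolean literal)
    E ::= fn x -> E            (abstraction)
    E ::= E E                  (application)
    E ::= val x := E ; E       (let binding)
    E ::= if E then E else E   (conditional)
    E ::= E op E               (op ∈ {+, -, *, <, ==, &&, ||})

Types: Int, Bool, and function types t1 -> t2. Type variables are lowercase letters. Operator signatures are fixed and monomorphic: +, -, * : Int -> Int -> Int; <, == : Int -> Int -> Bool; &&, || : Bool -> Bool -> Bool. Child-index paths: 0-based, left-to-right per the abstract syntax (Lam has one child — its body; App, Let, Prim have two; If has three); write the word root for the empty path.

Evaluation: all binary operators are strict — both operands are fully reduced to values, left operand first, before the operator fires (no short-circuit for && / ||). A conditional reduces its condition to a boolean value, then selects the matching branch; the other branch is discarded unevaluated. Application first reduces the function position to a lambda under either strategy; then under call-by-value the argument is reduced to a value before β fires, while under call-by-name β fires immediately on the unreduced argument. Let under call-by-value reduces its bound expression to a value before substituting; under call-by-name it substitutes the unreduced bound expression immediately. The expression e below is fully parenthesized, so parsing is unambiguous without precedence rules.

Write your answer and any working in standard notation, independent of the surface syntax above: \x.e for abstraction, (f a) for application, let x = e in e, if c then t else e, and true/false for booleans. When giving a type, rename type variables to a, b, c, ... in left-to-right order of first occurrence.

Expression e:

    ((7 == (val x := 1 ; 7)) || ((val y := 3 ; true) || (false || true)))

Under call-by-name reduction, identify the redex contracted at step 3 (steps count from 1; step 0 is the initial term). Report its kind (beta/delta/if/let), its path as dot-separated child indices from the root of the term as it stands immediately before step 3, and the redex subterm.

Working:
step 0: ((7 == (let x = 1 in 7)) || ((let y = 3 in true) || (false || true)))
step 1: [let@0.1] ((7 == 7) || ((let y = 3 in true) || (false || true)))
step 2: [delta@0] (true || ((let y = 3 in true) || (false || true)))
step 3: [let@1.0] (true || (true || (false || true)))

Answer: let at 1.0 : (let y = 3 in true)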